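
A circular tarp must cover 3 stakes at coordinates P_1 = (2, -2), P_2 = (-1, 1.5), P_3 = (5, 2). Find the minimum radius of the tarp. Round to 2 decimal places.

Side lengths²: P_1P_2² = 21.25, P_1P_3² = 25, P_2P_3² = 36.25.
Since P_2P_3² = 36.25 < 25 + 21.25 = 46.25, the triangle is acute, so the smallest enclosing circle is the circumcircle.
Circumcentre = (37/18, 13/12), r² = 12325/1296.
r = √(12325/1296) ≈ 3.08.

3.08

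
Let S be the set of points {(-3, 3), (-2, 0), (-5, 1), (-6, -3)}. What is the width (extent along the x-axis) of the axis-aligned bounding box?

max x = -2, min x = -6, so width = 4.

4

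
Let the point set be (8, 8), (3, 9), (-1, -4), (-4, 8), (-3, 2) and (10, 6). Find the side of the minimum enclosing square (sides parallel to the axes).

The bounding box has width 14 and height 13.
An axis-aligned square enclosing the set must have side ≥ max(width, height).
So the minimum side is max(14, 13) = 14.

14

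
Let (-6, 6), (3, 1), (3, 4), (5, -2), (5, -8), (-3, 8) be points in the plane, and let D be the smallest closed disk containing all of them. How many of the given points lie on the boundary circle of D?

The minimum enclosing circle of a finite set is fixed by two of the points (as a diameter) or three (as a circumcircle).
The minimum enclosing circle is determined by three boundary points: (-6, 6), (5, -8), (-3, 8).
Their circumcentre is (0.375, -0.3125) with r² = 80.48828125.
The farthest remaining point (3, 4) is at distance² 25.48828125 ≤ 80.48828125.
The points at distance exactly r from the centre are (-6, 6), (5, -8), (-3, 8) — 3 points.

3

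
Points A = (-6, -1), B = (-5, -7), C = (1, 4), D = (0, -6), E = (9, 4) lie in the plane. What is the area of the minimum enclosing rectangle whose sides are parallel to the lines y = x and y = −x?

137.5

In coordinates u = x + y, v = x − y the rectangle is axis-aligned; the map (x,y)→(u,v) scales areas by 2.
u-values: -7, -12, 5, -6, 13; range = 13 − (-12) = 25.
v-values: -5, 2, -3, 6, 5; range = 6 − (-5) = 11.
Area = (25 × 11) / 2 = 137.5.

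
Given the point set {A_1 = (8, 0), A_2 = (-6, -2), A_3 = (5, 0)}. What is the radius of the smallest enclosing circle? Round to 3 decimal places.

7.071

Side lengths²: A_1A_2² = 200, A_1A_3² = 9, A_2A_3² = 125.
Since A_1A_2² = 200 ≥ 125 + 9 = 134, the angle opposite A_1A_2 is not acute, so the smallest enclosing circle has A_1A_2 as diameter.
Centre = midpoint of A_1A_2 = (1, -1), r² = 200/4 = 50.
r = √50 ≈ 7.071.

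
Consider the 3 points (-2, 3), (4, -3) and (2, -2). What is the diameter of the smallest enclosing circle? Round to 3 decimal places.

Call the three points A, B, C in the order given.
Side lengths²: AB² = 72, AC² = 41, BC² = 5.
Since AB² = 72 ≥ 41 + 5 = 46, the angle opposite AB is not acute, so the smallest enclosing circle has AB as diameter.
Centre = midpoint of AB = (1, 0), r² = 72/4 = 18.
Diameter = 2r = 2√18 ≈ 8.485.

8.485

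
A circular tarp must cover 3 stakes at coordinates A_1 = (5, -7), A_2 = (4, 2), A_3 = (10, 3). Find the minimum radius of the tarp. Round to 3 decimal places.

Side lengths²: A_1A_2² = 82, A_1A_3² = 125, A_2A_3² = 37.
Since A_1A_3² = 125 ≥ 82 + 37 = 119, the angle opposite A_1A_3 is not acute, so the smallest enclosing circle has A_1A_3 as diameter.
Centre = midpoint of A_1A_3 = (7.5, -2), r² = 125/4 = 31.25.
r = √(31.25) ≈ 5.590.

5.590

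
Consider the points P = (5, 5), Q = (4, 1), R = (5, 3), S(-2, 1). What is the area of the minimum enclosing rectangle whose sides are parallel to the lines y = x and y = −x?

33

In coordinates u = x + y, v = x − y the rectangle is axis-aligned; the map (x,y)→(u,v) scales areas by 2.
u-values: 10, 5, 8, -1; range = 10 − (-1) = 11.
v-values: 0, 3, 2, -3; range = 3 − (-3) = 6.
Area = (11 × 6) / 2 = 33.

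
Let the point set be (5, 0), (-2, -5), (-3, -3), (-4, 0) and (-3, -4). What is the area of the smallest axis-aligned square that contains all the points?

81

The bounding box has width 9 and height 5.
An axis-aligned square enclosing the set must have side ≥ max(width, height).
So the minimum side is max(9, 5) = 9.
Area = 9² = 81.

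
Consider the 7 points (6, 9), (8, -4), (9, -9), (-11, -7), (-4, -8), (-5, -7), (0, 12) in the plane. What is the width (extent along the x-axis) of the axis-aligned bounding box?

max x = 9, min x = -11, so width = 20.

20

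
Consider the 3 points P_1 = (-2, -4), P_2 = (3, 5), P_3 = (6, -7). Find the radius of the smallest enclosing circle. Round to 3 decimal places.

Side lengths²: P_1P_2² = 106, P_1P_3² = 73, P_2P_3² = 153.
Since P_2P_3² = 153 < 106 + 73 = 179, the triangle is acute, so the smallest enclosing circle is the circumcircle.
Circumcentre = (209/58, -71/58), r² = 65773/1682.
r = √(65773/1682) ≈ 6.253.

6.253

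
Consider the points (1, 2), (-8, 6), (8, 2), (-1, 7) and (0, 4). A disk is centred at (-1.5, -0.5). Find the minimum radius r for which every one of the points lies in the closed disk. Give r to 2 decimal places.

9.82

The required radius is the distance from (-1.5, -0.5) to the farthest point.
Squared distances: 12.5, 84.5, 96.5, 56.5, 22.5.
Maximum is 96.5, attained at (8, 2).
r = √(96.5) ≈ 9.82.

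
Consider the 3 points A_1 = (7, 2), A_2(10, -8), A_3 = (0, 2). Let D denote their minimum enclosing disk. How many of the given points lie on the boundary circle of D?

Side lengths²: A_1A_2² = 109, A_1A_3² = 49, A_2A_3² = 200.
Since A_2A_3² = 200 ≥ 109 + 49 = 158, the angle opposite A_2A_3 is not acute, so the smallest enclosing circle has A_2A_3 as diameter.
Centre = midpoint of A_2A_3 = (5, -3), r² = 200/4 = 50.
The points at distance exactly r from the centre are A_2, A_3 — 2 points.

2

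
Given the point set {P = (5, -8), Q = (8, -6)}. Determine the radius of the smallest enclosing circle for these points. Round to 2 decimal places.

1.80

The smallest circle enclosing two points has them as diameter endpoints.
Centre = midpoint = (6.5, -7); r² = |PQ|²/4 = 13/4 = 3.25.
r = √(3.25) ≈ 1.80.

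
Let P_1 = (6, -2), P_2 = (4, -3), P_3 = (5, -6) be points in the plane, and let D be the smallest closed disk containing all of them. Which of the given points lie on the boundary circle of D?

P_1, P_3

Side lengths²: P_1P_2² = 5, P_1P_3² = 17, P_2P_3² = 10.
Since P_1P_3² = 17 ≥ 10 + 5 = 15, the angle opposite P_1P_3 is not acute, so the smallest enclosing circle has P_1P_3 as diameter.
Centre = midpoint of P_1P_3 = (5.5, -4), r² = 17/4 = 4.25.
The points at distance exactly r from the centre are P_1, P_3 — 2 points.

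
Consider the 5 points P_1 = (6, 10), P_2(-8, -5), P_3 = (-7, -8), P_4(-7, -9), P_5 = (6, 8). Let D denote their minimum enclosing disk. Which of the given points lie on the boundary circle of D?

P_1, P_4

By Welzl's lemma the MEC is supported by two points (diametrically opposite) or three points (on a circumcircle).
The farthest pair is P_1–P_4 with squared distance 530. The circle on this segment as diameter has centre (-0.5, 0.5) and r² = 530/4 = 132.5.
Check P_2: distance² to centre = 86.5 ≤ 132.5, so it lies inside.
All remaining points lie in this disk, and no smaller disk contains both endpoints, so this is the minimum enclosing circle.
The points at distance exactly r from the centre are P_1, P_4 — 2 points.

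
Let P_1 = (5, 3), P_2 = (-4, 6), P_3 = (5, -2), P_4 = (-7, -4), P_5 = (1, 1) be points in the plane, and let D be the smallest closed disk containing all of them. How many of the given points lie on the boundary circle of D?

3

The minimum enclosing circle is determined by three boundary points: P_1, P_2, P_4.
Their circumcentre is (-73/66, -7/22) with r² = 105185/2178.
The farthest remaining point P_3 is at distance² 87365/2178 ≤ 105185/2178.
The points at distance exactly r from the centre are P_1, P_2, P_4 — 3 points.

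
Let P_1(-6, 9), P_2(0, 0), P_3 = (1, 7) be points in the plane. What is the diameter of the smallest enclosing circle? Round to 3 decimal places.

Side lengths²: P_1P_2² = 117, P_1P_3² = 53, P_2P_3² = 50.
Since P_1P_2² = 117 ≥ 53 + 50 = 103, the angle opposite P_1P_2 is not acute, so the smallest enclosing circle has P_1P_2 as diameter.
Centre = midpoint of P_1P_2 = (-3, 4.5), r² = 117/4 = 29.25.
Diameter = 2r = 2√(29.25) ≈ 10.817.

10.817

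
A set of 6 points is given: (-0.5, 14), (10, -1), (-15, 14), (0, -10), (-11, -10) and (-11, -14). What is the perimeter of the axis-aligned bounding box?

106

Width = max x − min x = 10 − (-15) = 25.
Height = max y − min y = 14 − (-14) = 28.
Perimeter = 2(25 + 28) = 106.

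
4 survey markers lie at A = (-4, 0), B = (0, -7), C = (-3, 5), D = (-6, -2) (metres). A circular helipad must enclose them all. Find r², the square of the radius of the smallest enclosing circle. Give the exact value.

The farthest pair is B–C with squared distance 153. The circle on this segment as diameter has centre (-1.5, -1) and r² = 153/4 = 38.25.
Check A: distance² to centre = 7.25 ≤ 38.25, so it lies inside.
All remaining points lie in this disk, and no smaller disk contains both endpoints, so this is the minimum enclosing circle.

38.25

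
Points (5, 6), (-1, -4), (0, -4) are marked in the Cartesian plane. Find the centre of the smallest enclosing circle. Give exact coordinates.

(2, 1)

Call the three points A, B, C in the order given.
Side lengths²: AB² = 136, AC² = 125, BC² = 1.
Since AB² = 136 ≥ 125 + 1 = 126, the angle opposite AB is not acute, so the smallest enclosing circle has AB as diameter.
Centre = midpoint of AB = (2, 1), r² = 136/4 = 34.
Centre = (2, 1).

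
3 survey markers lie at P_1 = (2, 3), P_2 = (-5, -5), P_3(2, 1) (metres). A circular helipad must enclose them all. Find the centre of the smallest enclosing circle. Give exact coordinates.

(-1.5, -1)

Side lengths²: P_1P_2² = 113, P_1P_3² = 4, P_2P_3² = 85.
Since P_1P_2² = 113 ≥ 85 + 4 = 89, the angle opposite P_1P_2 is not acute, so the smallest enclosing circle has P_1P_2 as diameter.
Centre = midpoint of P_1P_2 = (-1.5, -1), r² = 113/4 = 28.25.
Centre = (-1.5, -1).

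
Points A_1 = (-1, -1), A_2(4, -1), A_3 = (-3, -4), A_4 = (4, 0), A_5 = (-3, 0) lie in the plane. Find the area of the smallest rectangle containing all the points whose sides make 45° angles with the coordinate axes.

44

In coordinates u = x + y, v = x − y the rectangle is axis-aligned; the map (x,y)→(u,v) scales areas by 2.
u-values: -2, 3, -7, 4, -3; range = 4 − (-7) = 11.
v-values: 0, 5, 1, 4, -3; range = 5 − (-3) = 8.
Area = (11 × 8) / 2 = 44.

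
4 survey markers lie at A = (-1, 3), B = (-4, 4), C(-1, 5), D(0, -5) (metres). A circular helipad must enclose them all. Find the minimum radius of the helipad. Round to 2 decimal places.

By Welzl's lemma the MEC is supported by two points (diametrically opposite) or three points (on a circumcircle).
The minimum enclosing circle is determined by three boundary points: B, C, D.
Their circumcentre is (-61/62, -3/62) with r² = 48985/1922.
The farthest remaining point A is at distance² 17861/1922 ≤ 48985/1922.
r = √(48985/1922) ≈ 5.05.

5.05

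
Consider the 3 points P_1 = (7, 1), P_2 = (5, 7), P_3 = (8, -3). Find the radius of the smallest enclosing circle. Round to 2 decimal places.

Side lengths²: P_1P_2² = 40, P_1P_3² = 17, P_2P_3² = 109.
Since P_2P_3² = 109 ≥ 40 + 17 = 57, the angle opposite P_2P_3 is not acute, so the smallest enclosing circle has P_2P_3 as diameter.
Centre = midpoint of P_2P_3 = (6.5, 2), r² = 109/4 = 27.25.
r = √(27.25) ≈ 5.22.

5.22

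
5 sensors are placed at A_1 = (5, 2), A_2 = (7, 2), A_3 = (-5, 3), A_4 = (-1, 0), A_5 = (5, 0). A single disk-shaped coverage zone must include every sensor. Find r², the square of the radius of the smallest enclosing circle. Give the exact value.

36.25

The farthest pair is A_2–A_3 with squared distance 145. The circle on this segment as diameter has centre (1, 2.5) and r² = 145/4 = 36.25.
Check A_1: distance² to centre = 16.25 ≤ 36.25, so it lies inside.
All remaining points lie in this disk, and no smaller disk contains both endpoints, so this is the minimum enclosing circle.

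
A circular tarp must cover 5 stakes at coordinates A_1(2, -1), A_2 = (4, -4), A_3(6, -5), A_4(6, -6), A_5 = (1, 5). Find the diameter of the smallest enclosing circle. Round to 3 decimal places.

12.083

By Welzl's lemma the MEC is supported by two points (diametrically opposite) or three points (on a circumcircle).
The farthest pair is A_4–A_5 with squared distance 146. The circle on this segment as diameter has centre (3.5, -0.5) and r² = 146/4 = 36.5.
Check A_1: distance² to centre = 2.5 ≤ 36.5, so it lies inside.
All remaining points lie in this disk, and no smaller disk contains both endpoints, so this is the minimum enclosing circle.
Diameter = 2r = 2√(36.5) ≈ 12.083.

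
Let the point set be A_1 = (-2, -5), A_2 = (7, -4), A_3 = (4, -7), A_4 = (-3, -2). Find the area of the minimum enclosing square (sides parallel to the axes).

100

The bounding box has width 10 and height 5.
An axis-aligned square enclosing the set must have side ≥ max(width, height).
So the minimum side is max(10, 5) = 10.
Area = 10² = 100.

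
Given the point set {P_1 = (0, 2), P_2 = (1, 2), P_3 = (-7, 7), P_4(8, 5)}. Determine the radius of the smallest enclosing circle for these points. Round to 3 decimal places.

7.566

The minimum enclosing circle of a finite set is fixed by two of the points (as a diameter) or three (as a circumcircle).
The farthest pair is P_3–P_4 with squared distance 229. The circle on this segment as diameter has centre (0.5, 6) and r² = 229/4 = 57.25.
Check P_1: distance² to centre = 16.25 ≤ 57.25, so it lies inside.
All remaining points lie in this disk, and no smaller disk contains both endpoints, so this is the minimum enclosing circle.
r = √(57.25) ≈ 7.566.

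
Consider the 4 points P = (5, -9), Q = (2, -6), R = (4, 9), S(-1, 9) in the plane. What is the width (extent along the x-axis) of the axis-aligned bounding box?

max x = 5, min x = -1, so width = 6.

6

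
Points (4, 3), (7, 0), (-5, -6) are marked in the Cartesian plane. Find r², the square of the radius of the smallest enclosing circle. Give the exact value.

Call the three points A, B, C in the order given.
Side lengths²: AB² = 18, AC² = 162, BC² = 180.
Since BC² = 180 ≥ 162 + 18 = 180, the angle opposite BC is not acute, so the smallest enclosing circle has BC as diameter.
Centre = midpoint of BC = (1, -3), r² = 180/4 = 45.

45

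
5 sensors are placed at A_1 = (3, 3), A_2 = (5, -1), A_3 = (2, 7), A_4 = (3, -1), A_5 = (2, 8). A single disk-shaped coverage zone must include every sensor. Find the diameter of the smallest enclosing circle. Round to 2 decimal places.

9.49

The farthest pair is A_2–A_5 with squared distance 90. The circle on this segment as diameter has centre (3.5, 3.5) and r² = 90/4 = 22.5.
Check A_1: distance² to centre = 0.5 ≤ 22.5, so it lies inside.
All remaining points lie in this disk, and no smaller disk contains both endpoints, so this is the minimum enclosing circle.
Diameter = 2r = 2√(22.5) ≈ 9.49.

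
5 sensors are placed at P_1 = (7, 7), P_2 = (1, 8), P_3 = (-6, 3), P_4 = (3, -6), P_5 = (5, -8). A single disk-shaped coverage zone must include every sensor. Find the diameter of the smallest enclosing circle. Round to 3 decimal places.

17.123

By Welzl's lemma the MEC is supported by two points (diametrically opposite) or three points (on a circumcircle).
The minimum enclosing circle is determined by three boundary points: P_1, P_3, P_5.
Their circumcentre is (69/34, 1/34) with r² = 42365/578.
The farthest remaining point P_2 is at distance² 37333/578 ≤ 42365/578.
Diameter = 2r = 2√(42365/578) ≈ 17.123.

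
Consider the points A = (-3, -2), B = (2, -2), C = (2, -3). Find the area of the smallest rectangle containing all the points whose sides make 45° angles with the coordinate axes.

15

In coordinates u = x + y, v = x − y the rectangle is axis-aligned; the map (x,y)→(u,v) scales areas by 2.
u-values: -5, 0, -1; range = 0 − (-5) = 5.
v-values: -1, 4, 5; range = 5 − (-1) = 6.
Area = (5 × 6) / 2 = 15.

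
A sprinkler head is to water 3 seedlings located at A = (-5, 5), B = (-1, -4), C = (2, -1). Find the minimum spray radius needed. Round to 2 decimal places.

Side lengths²: AB² = 97, AC² = 85, BC² = 18.
Since AB² = 97 < 85 + 18 = 103, the triangle is acute, so the smallest enclosing circle is the circumcircle.
Circumcentre = (-69/26, 17/26), r² = 8245/338.
r = √(8245/338) ≈ 4.94.

4.94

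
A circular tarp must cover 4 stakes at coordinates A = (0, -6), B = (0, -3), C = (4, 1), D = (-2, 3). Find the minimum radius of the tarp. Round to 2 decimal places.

4.70

The minimum enclosing circle of a finite set is fixed by two of the points (as a diameter) or three (as a circumcircle).
The minimum enclosing circle is determined by three boundary points: A, C, D.
Their circumcentre is (-0.1, -1.3) with r² = 22.1.
The farthest remaining point B is at distance² 2.9 ≤ 22.1.
r = √(22.1) ≈ 4.70.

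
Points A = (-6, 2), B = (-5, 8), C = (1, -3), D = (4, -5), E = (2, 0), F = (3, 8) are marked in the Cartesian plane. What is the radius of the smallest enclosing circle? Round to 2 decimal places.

7.91

By Welzl's lemma the MEC is supported by two points (diametrically opposite) or three points (on a circumcircle).
The farthest pair is B–D with squared distance 250. The circle on this segment as diameter has centre (-0.5, 1.5) and r² = 250/4 = 62.5.
Check A: distance² to centre = 30.5 ≤ 62.5, so it lies inside.
All remaining points lie in this disk, and no smaller disk contains both endpoints, so this is the minimum enclosing circle.
r = √(62.5) ≈ 7.91.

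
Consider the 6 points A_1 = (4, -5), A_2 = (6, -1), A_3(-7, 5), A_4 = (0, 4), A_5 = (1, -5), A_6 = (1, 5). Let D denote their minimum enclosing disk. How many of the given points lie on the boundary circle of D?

3

A smallest enclosing disk is always determined by at most three of the input points on its boundary.
The minimum enclosing circle is determined by three boundary points: A_1, A_2, A_3.
Their circumcentre is (-1.34375, 0.171875) with r² = 55.3039550781.
The farthest remaining point A_5 is at distance² 32.2414550781 ≤ 55.3039550781.
The points at distance exactly r from the centre are A_1, A_2, A_3 — 3 points.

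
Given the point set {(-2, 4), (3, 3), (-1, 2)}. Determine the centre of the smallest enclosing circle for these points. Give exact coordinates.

Call the three points A, B, C in the order given.
Side lengths²: AB² = 26, AC² = 5, BC² = 17.
Since AB² = 26 ≥ 17 + 5 = 22, the angle opposite AB is not acute, so the smallest enclosing circle has AB as diameter.
Centre = midpoint of AB = (0.5, 3.5), r² = 26/4 = 6.5.
Centre = (0.5, 3.5).

(0.5, 3.5)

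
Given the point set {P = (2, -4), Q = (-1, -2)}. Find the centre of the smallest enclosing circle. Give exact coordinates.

The smallest circle enclosing two points has them as diameter endpoints.
Centre = midpoint = (0.5, -3); r² = |PQ|²/4 = 13/4 = 3.25.
Centre = (0.5, -3).

(0.5, -3)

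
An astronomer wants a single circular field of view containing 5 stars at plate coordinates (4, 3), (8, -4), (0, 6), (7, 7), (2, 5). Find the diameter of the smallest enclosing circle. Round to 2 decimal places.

A smallest enclosing disk is always determined by at most three of the input points on its boundary.
The minimum enclosing circle is determined by three boundary points: (8, -4), (0, 6), (7, 7).
Their circumcentre is (166/39, 47/39) with r² = 62525/1521.
The farthest remaining point (2, 5) is at distance² 29648/1521 ≤ 62525/1521.
Diameter = 2r = 2√(62525/1521) ≈ 12.82.

12.82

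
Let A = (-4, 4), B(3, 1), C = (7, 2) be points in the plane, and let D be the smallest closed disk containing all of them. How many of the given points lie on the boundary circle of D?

Side lengths²: AB² = 58, AC² = 125, BC² = 17.
Since AC² = 125 ≥ 58 + 17 = 75, the angle opposite AC is not acute, so the smallest enclosing circle has AC as diameter.
Centre = midpoint of AC = (1.5, 3), r² = 125/4 = 31.25.
The points at distance exactly r from the centre are A, C — 2 points.

2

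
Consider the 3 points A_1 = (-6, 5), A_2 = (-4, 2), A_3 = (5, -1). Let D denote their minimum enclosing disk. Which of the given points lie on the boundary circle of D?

Side lengths²: A_1A_2² = 13, A_1A_3² = 157, A_2A_3² = 90.
Since A_1A_3² = 157 ≥ 90 + 13 = 103, the angle opposite A_1A_3 is not acute, so the smallest enclosing circle has A_1A_3 as diameter.
Centre = midpoint of A_1A_3 = (-0.5, 2), r² = 157/4 = 39.25.
The points at distance exactly r from the centre are A_1, A_3 — 2 points.

A_1, A_3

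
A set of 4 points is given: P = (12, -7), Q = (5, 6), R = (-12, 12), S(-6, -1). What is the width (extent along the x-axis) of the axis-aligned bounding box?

24

max x = 12, min x = -12, so width = 24.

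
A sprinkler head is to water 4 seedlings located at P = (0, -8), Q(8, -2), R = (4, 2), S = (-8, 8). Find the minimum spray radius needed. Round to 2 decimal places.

The minimum enclosing circle of a finite set is fixed by two of the points (as a diameter) or three (as a circumcircle).
The minimum enclosing circle is determined by three boundary points: P, Q, S.
Their circumcentre is (-10/11, 17/11) with r² = 11125/121.
The farthest remaining point R is at distance² 2941/121 ≤ 11125/121.
r = √(11125/121) ≈ 9.59.

9.59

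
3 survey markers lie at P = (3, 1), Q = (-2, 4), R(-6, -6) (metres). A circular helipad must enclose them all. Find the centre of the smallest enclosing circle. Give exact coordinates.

Side lengths²: PQ² = 34, PR² = 130, QR² = 116.
Since PR² = 130 < 116 + 34 = 150, the triangle is acute, so the smallest enclosing circle is the circumcircle.
Circumcentre = (-64/31, -55/31), r² = 32045/961.
Centre = (-64/31, -55/31).

(-64/31, -55/31)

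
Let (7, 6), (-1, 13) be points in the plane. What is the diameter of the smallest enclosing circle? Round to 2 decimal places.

The smallest circle enclosing two points has them as diameter endpoints.
Centre = midpoint = (3, 9.5); r² = |(7, 6)−(-1, 13)|²/4 = 113/4 = 28.25.
Diameter = 2r = 2√(28.25) ≈ 10.63.

10.63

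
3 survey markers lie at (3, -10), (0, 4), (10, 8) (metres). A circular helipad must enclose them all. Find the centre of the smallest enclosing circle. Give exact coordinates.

(6.5, -1)

Call the three points A, B, C in the order given.
Side lengths²: AB² = 205, AC² = 373, BC² = 116.
Since AC² = 373 ≥ 205 + 116 = 321, the angle opposite AC is not acute, so the smallest enclosing circle has AC as diameter.
Centre = midpoint of AC = (6.5, -1), r² = 373/4 = 93.25.
Centre = (6.5, -1).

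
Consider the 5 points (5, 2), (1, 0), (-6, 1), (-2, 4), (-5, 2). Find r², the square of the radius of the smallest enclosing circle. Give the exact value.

The farthest pair is (5, 2)–(-6, 1) with squared distance 122. The circle on this segment as diameter has centre (-0.5, 1.5) and r² = 122/4 = 30.5.
Check (1, 0): distance² to centre = 4.5 ≤ 30.5, so it lies inside.
All remaining points lie in this disk, and no smaller disk contains both endpoints, so this is the minimum enclosing circle.

30.5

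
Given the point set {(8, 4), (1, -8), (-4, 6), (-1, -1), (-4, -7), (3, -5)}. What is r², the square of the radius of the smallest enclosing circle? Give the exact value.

9805/144

By Welzl's lemma the MEC is supported by two points (diametrically opposite) or three points (on a circumcircle).
The minimum enclosing circle is determined by three boundary points: (8, 4), (-4, 6), (-4, -7).
Their circumcentre is (13/12, -0.5) with r² = 9805/144.
The farthest remaining point (1, -8) is at distance² 8101/144 ≤ 9805/144.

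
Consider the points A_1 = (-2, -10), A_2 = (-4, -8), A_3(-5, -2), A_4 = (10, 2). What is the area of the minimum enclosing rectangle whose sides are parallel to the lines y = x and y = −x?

132

In coordinates u = x + y, v = x − y the rectangle is axis-aligned; the map (x,y)→(u,v) scales areas by 2.
u-values: -12, -12, -7, 12; range = 12 − (-12) = 24.
v-values: 8, 4, -3, 8; range = 8 − (-3) = 11.
Area = (24 × 11) / 2 = 132.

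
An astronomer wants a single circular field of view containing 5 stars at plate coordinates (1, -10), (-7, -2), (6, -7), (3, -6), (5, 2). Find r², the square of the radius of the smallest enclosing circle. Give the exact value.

The minimum enclosing circle of a finite set is fixed by two of the points (as a diameter) or three (as a circumcircle).
The minimum enclosing circle is determined by three boundary points: (-7, -2), (6, -7), (5, 2).
Their circumcentre is (1/28, -87/28) with r² = 19885/392.
The farthest remaining point (1, -10) is at distance² 18989/392 ≤ 19885/392.

19885/392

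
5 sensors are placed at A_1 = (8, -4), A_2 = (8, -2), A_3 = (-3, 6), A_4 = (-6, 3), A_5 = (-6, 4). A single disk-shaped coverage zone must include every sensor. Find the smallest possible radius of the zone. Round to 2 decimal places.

8.06

The farthest pair is A_1–A_5 with squared distance 260. The circle on this segment as diameter has centre (1, 0) and r² = 260/4 = 65.
Check A_2: distance² to centre = 53 ≤ 65, so it lies inside.
All remaining points lie in this disk, and no smaller disk contains both endpoints, so this is the minimum enclosing circle.
r = √65 ≈ 8.06.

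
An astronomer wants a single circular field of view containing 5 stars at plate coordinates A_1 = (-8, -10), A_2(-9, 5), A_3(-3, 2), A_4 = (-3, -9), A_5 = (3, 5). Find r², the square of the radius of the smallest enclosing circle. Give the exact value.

By Welzl's lemma the MEC is supported by two points (diametrically opposite) or three points (on a circumcircle).
The minimum enclosing circle is determined by three boundary points: A_1, A_2, A_5.
Their circumcentre is (-3, -32/15) with r² = 19549/225.
The farthest remaining point A_4 is at distance² 10609/225 ≤ 19549/225.

19549/225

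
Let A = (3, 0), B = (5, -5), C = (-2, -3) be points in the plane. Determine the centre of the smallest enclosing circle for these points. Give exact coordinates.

Side lengths²: AB² = 29, AC² = 34, BC² = 53.
Since BC² = 53 < 34 + 29 = 63, the triangle is acute, so the smallest enclosing circle is the circumcircle.
Circumcentre = (103/62, -213/62), r² = 26129/1922.
Centre = (103/62, -213/62).

(103/62, -213/62)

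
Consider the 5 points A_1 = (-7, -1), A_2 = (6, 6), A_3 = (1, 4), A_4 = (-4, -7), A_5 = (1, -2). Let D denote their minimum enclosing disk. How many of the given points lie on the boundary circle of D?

2

A smallest enclosing disk is always determined by at most three of the input points on its boundary.
The farthest pair is A_2–A_4 with squared distance 269. The circle on this segment as diameter has centre (1, -0.5) and r² = 269/4 = 67.25.
Check A_1: distance² to centre = 64.25 ≤ 67.25, so it lies inside.
All remaining points lie in this disk, and no smaller disk contains both endpoints, so this is the minimum enclosing circle.
The points at distance exactly r from the centre are A_2, A_4 — 2 points.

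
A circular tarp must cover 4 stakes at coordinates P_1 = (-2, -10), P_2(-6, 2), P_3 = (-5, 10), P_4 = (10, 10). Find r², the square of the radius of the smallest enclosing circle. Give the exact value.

By Welzl's lemma the MEC is supported by two points (diametrically opposite) or three points (on a circumcircle).
The minimum enclosing circle is determined by three boundary points: P_1, P_3, P_4.
Their circumcentre is (2.5, 0.9) with r² = 139.06.
The farthest remaining point P_2 is at distance² 73.46 ≤ 139.06.

139.06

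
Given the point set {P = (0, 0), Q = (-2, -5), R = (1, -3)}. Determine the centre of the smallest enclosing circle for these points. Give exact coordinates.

Side lengths²: PQ² = 29, PR² = 10, QR² = 13.
Since PQ² = 29 ≥ 13 + 10 = 23, the angle opposite PQ is not acute, so the smallest enclosing circle has PQ as diameter.
Centre = midpoint of PQ = (-1, -2.5), r² = 29/4 = 7.25.
Centre = (-1, -2.5).

(-1, -2.5)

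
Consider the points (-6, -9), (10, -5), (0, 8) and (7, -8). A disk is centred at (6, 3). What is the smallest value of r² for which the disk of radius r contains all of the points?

The required radius is the distance from (6, 3) to the farthest point.
Squared distances: 288, 80, 61, 122.
Maximum is 288, attained at (-6, -9).

288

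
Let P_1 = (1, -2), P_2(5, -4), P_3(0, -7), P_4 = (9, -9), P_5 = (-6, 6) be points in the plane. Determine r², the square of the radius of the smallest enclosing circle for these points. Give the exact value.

112.5

The minimum enclosing circle of a finite set is fixed by two of the points (as a diameter) or three (as a circumcircle).
The farthest pair is P_4–P_5 with squared distance 450. The circle on this segment as diameter has centre (1.5, -1.5) and r² = 450/4 = 112.5.
Check P_1: distance² to centre = 0.5 ≤ 112.5, so it lies inside.
All remaining points lie in this disk, and no smaller disk contains both endpoints, so this is the minimum enclosing circle.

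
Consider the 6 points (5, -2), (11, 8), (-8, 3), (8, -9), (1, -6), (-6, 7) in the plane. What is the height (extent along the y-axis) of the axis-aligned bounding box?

max y = 8, min y = -9, so height = 17.

17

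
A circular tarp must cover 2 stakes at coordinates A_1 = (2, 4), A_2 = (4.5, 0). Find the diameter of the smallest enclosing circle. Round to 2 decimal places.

The smallest circle enclosing two points has them as diameter endpoints.
Centre = midpoint = (3.25, 2); r² = |A_1A_2|²/4 = 22.25/4 = 5.5625.
Diameter = 2r = 2√(5.5625) ≈ 4.72.

4.72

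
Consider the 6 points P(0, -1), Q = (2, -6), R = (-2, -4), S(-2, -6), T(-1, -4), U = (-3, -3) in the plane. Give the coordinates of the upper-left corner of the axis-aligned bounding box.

(-3, -1)

x-range [-3, 2], y-range [-6, -1].
The upper-left corner is (-3, -1).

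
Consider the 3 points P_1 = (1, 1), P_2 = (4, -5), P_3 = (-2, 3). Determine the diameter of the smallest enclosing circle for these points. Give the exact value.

Side lengths²: P_1P_2² = 45, P_1P_3² = 13, P_2P_3² = 100.
Since P_2P_3² = 100 ≥ 45 + 13 = 58, the angle opposite P_2P_3 is not acute, so the smallest enclosing circle has P_2P_3 as diameter.
Centre = midpoint of P_2P_3 = (1, -1), r² = 100/4 = 25.
Diameter = 2r = 2√25 = 10.

10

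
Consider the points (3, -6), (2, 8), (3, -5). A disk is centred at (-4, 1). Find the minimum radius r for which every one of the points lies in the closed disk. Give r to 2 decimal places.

9.90

The required radius is the distance from (-4, 1) to the farthest point.
Squared distances: 98, 85, 85.
Maximum is 98, attained at (3, -6).
r = √98 ≈ 9.90.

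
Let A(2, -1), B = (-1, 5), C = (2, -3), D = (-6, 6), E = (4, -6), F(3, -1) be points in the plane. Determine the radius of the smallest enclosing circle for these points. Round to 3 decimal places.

The farthest pair is D–E with squared distance 244. The circle on this segment as diameter has centre (-1, 0) and r² = 244/4 = 61.
Check A: distance² to centre = 10 ≤ 61, so it lies inside.
All remaining points lie in this disk, and no smaller disk contains both endpoints, so this is the minimum enclosing circle.
r = √61 ≈ 7.810.

7.810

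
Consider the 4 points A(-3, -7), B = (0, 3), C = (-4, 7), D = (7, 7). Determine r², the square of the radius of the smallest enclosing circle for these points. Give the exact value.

7289/98

By Welzl's lemma the MEC is supported by two points (diametrically opposite) or three points (on a circumcircle).
The minimum enclosing circle is determined by three boundary points: A, C, D.
Their circumcentre is (1.5, 5/14) with r² = 7289/98.
The farthest remaining point B is at distance² 905/98 ≤ 7289/98.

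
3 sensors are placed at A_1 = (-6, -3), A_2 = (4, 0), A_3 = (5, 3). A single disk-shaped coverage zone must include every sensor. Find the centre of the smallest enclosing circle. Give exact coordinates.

(-0.5, 0)

Side lengths²: A_1A_2² = 109, A_1A_3² = 157, A_2A_3² = 10.
Since A_1A_3² = 157 ≥ 109 + 10 = 119, the angle opposite A_1A_3 is not acute, so the smallest enclosing circle has A_1A_3 as diameter.
Centre = midpoint of A_1A_3 = (-0.5, 0), r² = 157/4 = 39.25.
Centre = (-0.5, 0).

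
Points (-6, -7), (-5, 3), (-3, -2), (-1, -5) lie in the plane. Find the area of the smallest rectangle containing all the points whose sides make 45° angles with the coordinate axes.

In coordinates u = x + y, v = x − y the rectangle is axis-aligned; the map (x,y)→(u,v) scales areas by 2.
u-values: -13, -2, -5, -6; range = -2 − (-13) = 11.
v-values: 1, -8, -1, 4; range = 4 − (-8) = 12.
Area = (11 × 12) / 2 = 66.

66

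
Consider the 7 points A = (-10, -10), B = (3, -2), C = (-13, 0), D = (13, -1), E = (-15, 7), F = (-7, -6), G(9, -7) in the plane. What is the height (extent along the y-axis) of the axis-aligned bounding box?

17

max y = 7, min y = -10, so height = 17.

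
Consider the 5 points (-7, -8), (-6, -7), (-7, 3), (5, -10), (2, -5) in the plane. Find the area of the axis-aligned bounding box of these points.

x ranges over [-7, 5], width 12.
y ranges over [-10, 3], height 13.
Area = 12 × 13 = 156.

156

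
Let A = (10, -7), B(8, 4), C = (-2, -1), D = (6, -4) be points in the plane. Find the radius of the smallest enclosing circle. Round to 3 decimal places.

By Welzl's lemma the MEC is supported by two points (diametrically opposite) or three points (on a circumcircle).
The minimum enclosing circle is determined by three boundary points: A, B, C.
Their circumcentre is (4.875, -2.25) with r² = 48.828125.
The farthest remaining point D is at distance² 4.328125 ≤ 48.828125.
r = √(48.828125) ≈ 6.988.

6.988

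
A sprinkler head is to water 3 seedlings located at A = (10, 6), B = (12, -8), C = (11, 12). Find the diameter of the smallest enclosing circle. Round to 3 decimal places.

Side lengths²: AB² = 200, AC² = 37, BC² = 401.
Since BC² = 401 ≥ 200 + 37 = 237, the angle opposite BC is not acute, so the smallest enclosing circle has BC as diameter.
Centre = midpoint of BC = (11.5, 2), r² = 401/4 = 100.25.
Diameter = 2r = 2√(100.25) ≈ 20.025.

20.025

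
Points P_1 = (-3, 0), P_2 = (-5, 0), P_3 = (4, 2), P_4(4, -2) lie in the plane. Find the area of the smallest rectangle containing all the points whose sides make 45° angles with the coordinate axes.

60.5

In coordinates u = x + y, v = x − y the rectangle is axis-aligned; the map (x,y)→(u,v) scales areas by 2.
u-values: -3, -5, 6, 2; range = 6 − (-5) = 11.
v-values: -3, -5, 2, 6; range = 6 − (-5) = 11.
Area = (11 × 11) / 2 = 60.5.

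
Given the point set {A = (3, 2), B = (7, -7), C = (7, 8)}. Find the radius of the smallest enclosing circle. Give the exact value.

Side lengths²: AB² = 97, AC² = 52, BC² = 225.
Since BC² = 225 ≥ 97 + 52 = 149, the angle opposite BC is not acute, so the smallest enclosing circle has BC as diameter.
Centre = midpoint of BC = (7, 0.5), r² = 225/4 = 56.25.
r = √(56.25) = 7.5.

7.5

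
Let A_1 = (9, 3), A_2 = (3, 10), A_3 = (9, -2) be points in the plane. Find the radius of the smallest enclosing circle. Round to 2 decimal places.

Side lengths²: A_1A_2² = 85, A_1A_3² = 25, A_2A_3² = 180.
Since A_2A_3² = 180 ≥ 85 + 25 = 110, the angle opposite A_2A_3 is not acute, so the smallest enclosing circle has A_2A_3 as diameter.
Centre = midpoint of A_2A_3 = (6, 4), r² = 180/4 = 45.
r = √45 ≈ 6.71.

6.71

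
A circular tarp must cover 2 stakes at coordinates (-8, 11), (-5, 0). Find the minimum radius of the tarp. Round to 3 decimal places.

The smallest circle enclosing two points has them as diameter endpoints.
Centre = midpoint = (-6.5, 5.5); r² = |(-8, 11)−(-5, 0)|²/4 = 130/4 = 32.5.
r = √(32.5) ≈ 5.701.

5.701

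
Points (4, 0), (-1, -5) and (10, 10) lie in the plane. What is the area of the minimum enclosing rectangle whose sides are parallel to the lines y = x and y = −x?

52

In coordinates u = x + y, v = x − y the rectangle is axis-aligned; the map (x,y)→(u,v) scales areas by 2.
u-values: 4, -6, 20; range = 20 − (-6) = 26.
v-values: 4, 4, 0; range = 4 − 0 = 4.
Area = (26 × 4) / 2 = 52.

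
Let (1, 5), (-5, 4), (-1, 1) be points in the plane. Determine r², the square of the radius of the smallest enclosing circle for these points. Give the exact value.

Call the three points A, B, C in the order given.
Side lengths²: AB² = 37, AC² = 20, BC² = 25.
Since AB² = 37 < 25 + 20 = 45, the triangle is acute, so the smallest enclosing circle is the circumcircle.
Circumcentre = (-21/11, 87/22), r² = 4625/484.

4625/484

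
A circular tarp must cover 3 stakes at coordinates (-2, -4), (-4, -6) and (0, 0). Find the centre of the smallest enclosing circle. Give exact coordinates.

(-2, -3)

Call the three points A, B, C in the order given.
Side lengths²: AB² = 8, AC² = 20, BC² = 52.
Since BC² = 52 ≥ 20 + 8 = 28, the angle opposite BC is not acute, so the smallest enclosing circle has BC as diameter.
Centre = midpoint of BC = (-2, -3), r² = 52/4 = 13.
Centre = (-2, -3).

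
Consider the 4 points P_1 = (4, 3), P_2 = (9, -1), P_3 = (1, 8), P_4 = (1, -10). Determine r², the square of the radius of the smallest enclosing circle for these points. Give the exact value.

A smallest enclosing disk is always determined by at most three of the input points on its boundary.
The farthest pair is P_3–P_4 with squared distance 324. The circle on this segment as diameter has centre (1, -1) and r² = 324/4 = 81.
Check P_1: distance² to centre = 25 ≤ 81, so it lies inside.
All remaining points lie in this disk, and no smaller disk contains both endpoints, so this is the minimum enclosing circle.

81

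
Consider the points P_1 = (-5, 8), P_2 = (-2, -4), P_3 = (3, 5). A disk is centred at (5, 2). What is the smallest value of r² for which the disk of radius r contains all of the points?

136

The required radius is the distance from (5, 2) to the farthest point.
Squared distances: 136, 85, 13.
Maximum is 136, attained at P_1.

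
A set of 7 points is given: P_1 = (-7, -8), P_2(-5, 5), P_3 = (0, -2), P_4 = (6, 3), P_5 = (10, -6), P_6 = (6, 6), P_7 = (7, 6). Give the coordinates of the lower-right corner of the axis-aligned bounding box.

(10, -8)

x-range [-7, 10], y-range [-8, 6].
The lower-right corner is (10, -8).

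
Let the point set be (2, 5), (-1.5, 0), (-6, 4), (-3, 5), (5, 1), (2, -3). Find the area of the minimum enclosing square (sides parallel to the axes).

The bounding box has width 11 and height 8.
An axis-aligned square enclosing the set must have side ≥ max(width, height).
So the minimum side is max(11, 8) = 11.
Area = 11² = 121.

121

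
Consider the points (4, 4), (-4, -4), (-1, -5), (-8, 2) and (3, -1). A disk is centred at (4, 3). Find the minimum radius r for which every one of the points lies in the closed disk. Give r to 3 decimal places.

12.042

The required radius is the distance from (4, 3) to the farthest point.
Squared distances: 1, 113, 89, 145, 17.
Maximum is 145, attained at (-8, 2).
r = √145 ≈ 12.042.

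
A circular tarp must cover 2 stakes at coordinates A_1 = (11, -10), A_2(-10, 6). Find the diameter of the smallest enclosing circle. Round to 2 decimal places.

The smallest circle enclosing two points has them as diameter endpoints.
Centre = midpoint = (0.5, -2); r² = |A_1A_2|²/4 = 697/4 = 174.25.
Diameter = 2r = 2√(174.25) ≈ 26.40.

26.40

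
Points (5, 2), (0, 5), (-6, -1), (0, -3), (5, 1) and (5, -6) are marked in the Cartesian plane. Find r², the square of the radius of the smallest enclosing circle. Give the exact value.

41.6328125

By Welzl's lemma the MEC is supported by two points (diametrically opposite) or three points (on a circumcircle).
The minimum enclosing circle is determined by three boundary points: (0, 5), (-6, -1), (5, -6).
Their circumcentre is (0.4375, -1.4375) with r² = 41.6328125.
The farthest remaining point (5, 2) is at distance² 32.6328125 ≤ 41.6328125.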